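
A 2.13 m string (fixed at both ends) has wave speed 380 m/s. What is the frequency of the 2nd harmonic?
fₙ = nv/(2L) = 178.4 Hz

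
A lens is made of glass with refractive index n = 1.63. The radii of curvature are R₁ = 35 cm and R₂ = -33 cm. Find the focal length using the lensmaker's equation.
1/f = (n − 1)(1/R₁ − 1/R₂) → f = 26.96 cm (converging lens)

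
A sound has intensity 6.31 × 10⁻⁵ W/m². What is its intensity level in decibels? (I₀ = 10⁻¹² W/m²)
β = 10·log₁₀(I/I₀) = 78 dB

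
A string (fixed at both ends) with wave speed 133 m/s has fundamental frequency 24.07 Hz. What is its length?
L = v/(2f₁) = 2.763 m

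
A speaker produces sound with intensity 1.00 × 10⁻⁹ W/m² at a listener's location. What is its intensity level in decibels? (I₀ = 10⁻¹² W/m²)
β = 10·log₁₀(I/I₀) = 30 dB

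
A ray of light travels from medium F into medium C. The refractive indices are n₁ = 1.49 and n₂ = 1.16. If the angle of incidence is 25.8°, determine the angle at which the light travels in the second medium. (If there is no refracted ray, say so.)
sin θ₂ = (n₁/n₂)·sin θ₁ = 0.559 → θ₂ = 33.99°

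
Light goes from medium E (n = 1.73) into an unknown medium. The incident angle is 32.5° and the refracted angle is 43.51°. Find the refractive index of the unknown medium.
n₂ = n₁·sin θ₁ / sin θ₂ = 1.35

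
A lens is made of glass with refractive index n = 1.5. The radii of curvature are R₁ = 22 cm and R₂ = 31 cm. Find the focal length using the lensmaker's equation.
1/f = (n − 1)(1/R₁ − 1/R₂) → f = 151.6 cm (converging lens)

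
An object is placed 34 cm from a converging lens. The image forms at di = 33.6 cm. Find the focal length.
1/f = 1/do + 1/di → f = 16.9 cm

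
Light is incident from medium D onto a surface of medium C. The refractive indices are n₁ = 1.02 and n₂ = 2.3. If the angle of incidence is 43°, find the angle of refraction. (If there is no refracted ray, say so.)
sin θ₂ = (n₁/n₂)·sin θ₁ = 0.3025 → θ₂ = 17.6°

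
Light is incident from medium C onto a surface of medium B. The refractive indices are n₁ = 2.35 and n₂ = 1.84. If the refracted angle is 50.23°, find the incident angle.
sin θ₁ = (n₂/n₁)·sin θ₂ → θ₁ = 37°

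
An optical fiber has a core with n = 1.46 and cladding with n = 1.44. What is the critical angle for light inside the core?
θc = arcsin(n_cladding/n_core) = 80.51°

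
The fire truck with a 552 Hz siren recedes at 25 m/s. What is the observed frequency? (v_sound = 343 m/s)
f_obs = f·v/(v + v_s) = 514.5 Hz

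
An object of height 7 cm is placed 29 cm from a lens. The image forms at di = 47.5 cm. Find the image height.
hi = (-di/do) × ho = -11.47 cm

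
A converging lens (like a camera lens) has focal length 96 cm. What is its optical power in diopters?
P = 1/f = 1.042 D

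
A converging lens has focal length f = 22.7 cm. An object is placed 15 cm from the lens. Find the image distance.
1/di = 1/f − 1/do → di = -44.22 cm (virtual image)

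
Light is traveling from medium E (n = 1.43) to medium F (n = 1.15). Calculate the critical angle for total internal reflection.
θc = arcsin(n₂/n₁) = 53.53°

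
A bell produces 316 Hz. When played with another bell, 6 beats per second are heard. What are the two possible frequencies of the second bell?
f₂ = 316 ± 6 Hz → 322 Hz or 310 Hz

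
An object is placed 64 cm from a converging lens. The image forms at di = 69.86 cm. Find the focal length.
1/f = 1/do + 1/di → f = 33.4 cm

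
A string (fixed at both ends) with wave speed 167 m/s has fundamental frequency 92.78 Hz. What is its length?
L = v/(2f₁) = 0.9 m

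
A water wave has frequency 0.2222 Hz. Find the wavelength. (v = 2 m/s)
λ = v/f = 9.001 m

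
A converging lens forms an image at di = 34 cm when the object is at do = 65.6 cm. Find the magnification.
M = −di/do = -0.5183 (inverted image)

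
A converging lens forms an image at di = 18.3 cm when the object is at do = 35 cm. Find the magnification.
M = −di/do = -0.5229 (inverted image)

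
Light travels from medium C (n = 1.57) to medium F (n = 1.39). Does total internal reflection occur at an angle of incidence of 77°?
θc = arcsin(n₂/n₁) = 62.29°; 77° > θc, so yes — total internal reflection.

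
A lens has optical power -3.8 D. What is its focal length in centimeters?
f = 1/P = -26.32 cm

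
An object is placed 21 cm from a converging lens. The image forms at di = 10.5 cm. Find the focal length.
1/f = 1/do + 1/di → f = 7 cm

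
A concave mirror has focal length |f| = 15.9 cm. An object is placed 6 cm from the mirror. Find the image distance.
f = +15.9 cm (concave); 1/di = 1/f − 1/do → di = -9.636 cm (virtual image, behind mirror)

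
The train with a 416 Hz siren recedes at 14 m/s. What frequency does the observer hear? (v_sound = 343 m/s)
f_obs = f·v/(v + v_s) = 399.7 Hz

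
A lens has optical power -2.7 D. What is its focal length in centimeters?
f = 1/P = -37.04 cm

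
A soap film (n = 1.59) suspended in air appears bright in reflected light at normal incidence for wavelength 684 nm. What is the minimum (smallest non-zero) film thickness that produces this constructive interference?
2nt = (m − ½)λ with m = 1 → t = (m − ½)λ/(2n) = 107.5 nm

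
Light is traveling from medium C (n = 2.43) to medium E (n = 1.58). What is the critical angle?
θc = arcsin(n₂/n₁) = 40.56°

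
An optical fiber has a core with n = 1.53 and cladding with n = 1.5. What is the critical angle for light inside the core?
θc = arcsin(n_cladding/n_core) = 78.64°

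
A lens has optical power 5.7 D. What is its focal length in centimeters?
f = 1/P = 17.54 cm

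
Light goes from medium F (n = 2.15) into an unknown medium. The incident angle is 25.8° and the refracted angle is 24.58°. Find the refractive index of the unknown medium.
n₂ = n₁·sin θ₁ / sin θ₂ = 2.25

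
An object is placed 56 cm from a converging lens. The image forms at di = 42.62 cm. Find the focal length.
1/f = 1/do + 1/di → f = 24.2 cm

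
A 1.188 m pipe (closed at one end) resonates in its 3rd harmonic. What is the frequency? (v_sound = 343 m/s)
fₙ = nv/(4L) = 216.5 Hz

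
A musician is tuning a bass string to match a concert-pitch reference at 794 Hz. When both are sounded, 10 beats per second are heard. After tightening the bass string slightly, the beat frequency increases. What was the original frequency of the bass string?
804 Hz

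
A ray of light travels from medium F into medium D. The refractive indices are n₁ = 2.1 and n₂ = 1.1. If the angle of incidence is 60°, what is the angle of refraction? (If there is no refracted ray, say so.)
sin θ₂ = (n₁/n₂)·sin θ₁ = 1.653 > 1, so there is no refracted ray — the light undergoes total internal reflection.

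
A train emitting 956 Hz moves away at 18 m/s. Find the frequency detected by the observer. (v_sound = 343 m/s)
f_obs = f·v/(v + v_s) = 908.3 Hz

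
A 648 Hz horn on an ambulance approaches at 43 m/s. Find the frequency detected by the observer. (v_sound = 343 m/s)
f_obs = f·v/(v − v_s) = 740.9 Hz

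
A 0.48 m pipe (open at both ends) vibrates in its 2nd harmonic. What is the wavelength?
λₙ = 2L/n = 0.48 m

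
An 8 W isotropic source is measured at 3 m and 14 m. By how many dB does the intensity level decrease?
Δβ = 20·log₁₀(r₂/r₁) = 13.38 dB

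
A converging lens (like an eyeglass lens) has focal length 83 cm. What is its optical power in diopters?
P = 1/f = 1.205 D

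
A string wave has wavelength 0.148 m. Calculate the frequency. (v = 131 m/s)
f = v/λ = 885.1 Hz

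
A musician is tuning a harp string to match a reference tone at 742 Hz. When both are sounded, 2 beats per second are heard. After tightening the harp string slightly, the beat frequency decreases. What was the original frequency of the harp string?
740 Hz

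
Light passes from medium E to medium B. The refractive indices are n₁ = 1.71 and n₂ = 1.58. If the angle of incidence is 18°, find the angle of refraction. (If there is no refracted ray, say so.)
sin θ₂ = (n₁/n₂)·sin θ₁ = 0.3344 → θ₂ = 19.54°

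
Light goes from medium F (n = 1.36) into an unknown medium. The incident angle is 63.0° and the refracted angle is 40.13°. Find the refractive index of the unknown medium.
n₂ = n₁·sin θ₁ / sin θ₂ = 1.88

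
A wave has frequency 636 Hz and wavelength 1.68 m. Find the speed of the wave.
v = fλ = 1068 m/s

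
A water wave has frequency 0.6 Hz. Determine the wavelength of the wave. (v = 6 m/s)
λ = v/f = 10 m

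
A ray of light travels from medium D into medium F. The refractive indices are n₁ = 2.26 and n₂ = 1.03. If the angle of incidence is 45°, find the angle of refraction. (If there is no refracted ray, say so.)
sin θ₂ = (n₁/n₂)·sin θ₁ = 1.552 > 1, so there is no refracted ray — the light undergoes total internal reflection.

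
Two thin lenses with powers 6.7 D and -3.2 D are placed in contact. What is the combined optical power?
P_total = P₁ + P₂ = 3.5 D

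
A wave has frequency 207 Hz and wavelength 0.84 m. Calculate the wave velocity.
v = fλ = 173.9 m/s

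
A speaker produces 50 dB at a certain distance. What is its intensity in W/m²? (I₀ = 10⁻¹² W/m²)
I = I₀·10^(β/10) = 1.00 × 10⁻⁷ W/m²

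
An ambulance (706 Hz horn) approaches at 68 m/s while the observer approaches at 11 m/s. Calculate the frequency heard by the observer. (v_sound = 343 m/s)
f_obs = f·(v + v_o)/(v − v_s) = 908.8 Hz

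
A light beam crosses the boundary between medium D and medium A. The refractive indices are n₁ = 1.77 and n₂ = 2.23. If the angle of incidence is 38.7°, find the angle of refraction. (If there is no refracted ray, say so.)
sin θ₂ = (n₁/n₂)·sin θ₁ = 0.4963 → θ₂ = 29.75°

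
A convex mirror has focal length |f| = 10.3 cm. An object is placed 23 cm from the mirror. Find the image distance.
f = −10.3 cm (convex); 1/di = 1/f − 1/do → di = -7.114 cm (virtual image, behind mirror)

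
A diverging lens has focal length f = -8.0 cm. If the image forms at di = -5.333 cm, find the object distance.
1/do = 1/f − 1/di → do = 16 cm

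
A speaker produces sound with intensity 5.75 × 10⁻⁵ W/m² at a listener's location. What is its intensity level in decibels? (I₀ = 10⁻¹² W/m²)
β = 10·log₁₀(I/I₀) = 77.6 dB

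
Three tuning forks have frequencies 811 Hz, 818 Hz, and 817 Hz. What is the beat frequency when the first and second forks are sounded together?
7 Hz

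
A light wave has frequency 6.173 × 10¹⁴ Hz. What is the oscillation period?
T = 1/f = 1.620 × 10⁻¹⁵ s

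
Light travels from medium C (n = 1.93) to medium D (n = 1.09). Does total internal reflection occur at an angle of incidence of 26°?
θc = arcsin(n₂/n₁) = 34.39°; 26° < θc, so no — the ray refracts.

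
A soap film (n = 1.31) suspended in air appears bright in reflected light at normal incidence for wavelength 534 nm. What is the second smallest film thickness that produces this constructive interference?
2nt = (m − ½)λ with m = 2 → t = (m − ½)λ/(2n) = 305.7 nm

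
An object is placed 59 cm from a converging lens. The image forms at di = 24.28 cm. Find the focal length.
1/f = 1/do + 1/di → f = 17.2 cm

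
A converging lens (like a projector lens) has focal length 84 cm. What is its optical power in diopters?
P = 1/f = 1.19 D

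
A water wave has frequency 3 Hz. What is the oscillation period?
T = 1/f = 0.3333 s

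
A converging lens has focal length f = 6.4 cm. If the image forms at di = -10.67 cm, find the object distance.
1/do = 1/f − 1/di → do = 4 cm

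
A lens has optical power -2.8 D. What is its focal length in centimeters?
f = 1/P = -35.71 cm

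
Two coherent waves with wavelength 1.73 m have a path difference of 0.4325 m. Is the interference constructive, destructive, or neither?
neither (partial) — path difference = 0.25λ, neither a whole number of wavelengths nor an odd multiple of λ/2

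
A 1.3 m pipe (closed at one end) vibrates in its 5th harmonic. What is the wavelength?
λₙ = 4L/n = 1.04 m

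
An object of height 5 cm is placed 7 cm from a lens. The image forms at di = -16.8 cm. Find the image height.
hi = (-di/do) × ho = 12 cm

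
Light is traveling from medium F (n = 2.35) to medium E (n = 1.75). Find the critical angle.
θc = arcsin(n₂/n₁) = 48.13°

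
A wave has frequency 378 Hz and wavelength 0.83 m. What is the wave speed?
v = fλ = 313.7 m/s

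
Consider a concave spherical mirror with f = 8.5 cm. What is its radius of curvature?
R = 2|f| = 17 cm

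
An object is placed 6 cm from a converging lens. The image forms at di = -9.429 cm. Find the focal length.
1/f = 1/do + 1/di → f = 16.5 cm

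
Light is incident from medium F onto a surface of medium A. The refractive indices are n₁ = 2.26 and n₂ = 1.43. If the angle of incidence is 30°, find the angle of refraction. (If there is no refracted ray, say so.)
sin θ₂ = (n₁/n₂)·sin θ₁ = 0.7902 → θ₂ = 52.21°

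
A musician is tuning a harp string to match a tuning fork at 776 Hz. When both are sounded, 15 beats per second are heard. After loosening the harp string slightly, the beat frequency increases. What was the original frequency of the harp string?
761 Hz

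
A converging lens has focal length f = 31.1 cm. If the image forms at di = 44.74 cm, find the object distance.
1/do = 1/f − 1/di → do = 102 cm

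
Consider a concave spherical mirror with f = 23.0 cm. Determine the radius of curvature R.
R = 2|f| = 46 cm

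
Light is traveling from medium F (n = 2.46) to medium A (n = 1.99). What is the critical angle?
θc = arcsin(n₂/n₁) = 53.99°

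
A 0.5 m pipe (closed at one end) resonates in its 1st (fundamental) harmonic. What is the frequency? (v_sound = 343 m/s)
fₙ = nv/(4L) = 171.5 Hz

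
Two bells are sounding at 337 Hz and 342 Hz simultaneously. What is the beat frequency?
5 Hz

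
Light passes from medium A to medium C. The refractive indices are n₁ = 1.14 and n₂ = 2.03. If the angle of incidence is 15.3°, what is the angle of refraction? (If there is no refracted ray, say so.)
sin θ₂ = (n₁/n₂)·sin θ₁ = 0.1482 → θ₂ = 8.522°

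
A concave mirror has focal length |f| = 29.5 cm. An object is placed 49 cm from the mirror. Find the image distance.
f = +29.5 cm (concave); 1/di = 1/f − 1/do → di = 74.13 cm (real image, in front of mirror)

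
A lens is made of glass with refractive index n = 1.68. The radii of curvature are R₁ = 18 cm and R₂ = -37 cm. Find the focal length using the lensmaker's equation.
1/f = (n − 1)(1/R₁ − 1/R₂) → f = 17.81 cm (converging lens)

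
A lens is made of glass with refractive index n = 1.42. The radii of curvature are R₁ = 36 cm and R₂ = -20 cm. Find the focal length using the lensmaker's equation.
1/f = (n − 1)(1/R₁ − 1/R₂) → f = 30.61 cm (converging lens)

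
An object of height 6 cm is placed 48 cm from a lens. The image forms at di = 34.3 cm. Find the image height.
hi = (-di/do) × ho = -4.287 cm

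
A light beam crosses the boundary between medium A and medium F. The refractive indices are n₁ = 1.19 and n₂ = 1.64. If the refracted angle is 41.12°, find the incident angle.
sin θ₁ = (n₂/n₁)·sin θ₂ → θ₁ = 65°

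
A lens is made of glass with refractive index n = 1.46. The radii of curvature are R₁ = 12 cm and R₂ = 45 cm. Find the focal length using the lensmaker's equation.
1/f = (n − 1)(1/R₁ − 1/R₂) → f = 35.57 cm (converging lens)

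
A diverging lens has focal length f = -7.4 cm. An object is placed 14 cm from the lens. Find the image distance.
1/di = 1/f − 1/do → di = -4.841 cm (virtual image)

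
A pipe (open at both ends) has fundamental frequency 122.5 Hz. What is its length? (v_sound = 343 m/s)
L = v/(2f₁) = 1.4 m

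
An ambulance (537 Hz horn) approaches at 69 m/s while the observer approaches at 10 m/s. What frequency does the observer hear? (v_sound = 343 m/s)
f_obs = f·(v + v_o)/(v − v_s) = 691.8 Hz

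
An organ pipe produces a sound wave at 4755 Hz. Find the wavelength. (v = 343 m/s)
λ = v/f = 0.07213 m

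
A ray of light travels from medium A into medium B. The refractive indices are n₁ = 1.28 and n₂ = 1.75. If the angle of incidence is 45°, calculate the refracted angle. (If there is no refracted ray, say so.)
sin θ₂ = (n₁/n₂)·sin θ₁ = 0.5172 → θ₂ = 31.14°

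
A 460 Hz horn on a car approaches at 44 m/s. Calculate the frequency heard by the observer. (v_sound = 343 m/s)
f_obs = f·v/(v − v_s) = 527.7 Hz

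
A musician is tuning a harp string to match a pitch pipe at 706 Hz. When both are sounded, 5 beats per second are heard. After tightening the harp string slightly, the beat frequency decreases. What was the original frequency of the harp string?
701 Hz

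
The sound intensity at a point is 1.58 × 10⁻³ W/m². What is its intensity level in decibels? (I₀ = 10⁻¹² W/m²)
β = 10·log₁₀(I/I₀) = 91.99 dB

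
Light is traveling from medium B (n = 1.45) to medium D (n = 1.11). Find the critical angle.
θc = arcsin(n₂/n₁) = 49.95°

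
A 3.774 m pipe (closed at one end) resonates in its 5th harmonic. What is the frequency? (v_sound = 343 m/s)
fₙ = nv/(4L) = 113.6 Hz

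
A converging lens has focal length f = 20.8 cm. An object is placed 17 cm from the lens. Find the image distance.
1/di = 1/f − 1/do → di = -93.05 cm (virtual image)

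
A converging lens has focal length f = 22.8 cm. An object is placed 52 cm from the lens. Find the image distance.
1/di = 1/f − 1/do → di = 40.6 cm (real image)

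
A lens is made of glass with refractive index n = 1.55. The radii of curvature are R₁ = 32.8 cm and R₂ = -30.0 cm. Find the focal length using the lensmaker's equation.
1/f = (n − 1)(1/R₁ − 1/R₂) → f = 28.49 cm (converging lens)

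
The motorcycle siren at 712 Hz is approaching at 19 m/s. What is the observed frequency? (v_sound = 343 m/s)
f_obs = f·v/(v − v_s) = 753.8 Hz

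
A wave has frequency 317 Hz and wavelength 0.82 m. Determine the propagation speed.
v = fλ = 259.9 m/s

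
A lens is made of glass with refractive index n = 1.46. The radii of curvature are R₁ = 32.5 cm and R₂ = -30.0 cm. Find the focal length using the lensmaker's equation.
1/f = (n − 1)(1/R₁ − 1/R₂) → f = 33.91 cm (converging lens)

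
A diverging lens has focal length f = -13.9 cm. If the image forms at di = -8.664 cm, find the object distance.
1/do = 1/f − 1/di → do = 23 cm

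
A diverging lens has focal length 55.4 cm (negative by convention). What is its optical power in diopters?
P = 1/f = -1.805 D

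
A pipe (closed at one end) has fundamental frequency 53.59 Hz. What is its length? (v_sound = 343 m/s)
L = v/(4f₁) = 1.6 m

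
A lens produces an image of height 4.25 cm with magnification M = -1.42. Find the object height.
ho = |hi|/|M| = 2.993 cm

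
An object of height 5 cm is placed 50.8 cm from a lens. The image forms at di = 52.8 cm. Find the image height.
hi = (-di/do) × ho = -5.197 cm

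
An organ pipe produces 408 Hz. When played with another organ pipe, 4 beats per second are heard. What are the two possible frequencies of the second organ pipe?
f₂ = 408 ± 4 Hz → 412 Hz or 404 Hz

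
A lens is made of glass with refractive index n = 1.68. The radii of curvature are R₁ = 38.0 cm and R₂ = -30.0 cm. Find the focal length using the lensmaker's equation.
1/f = (n − 1)(1/R₁ − 1/R₂) → f = 24.65 cm (converging lens)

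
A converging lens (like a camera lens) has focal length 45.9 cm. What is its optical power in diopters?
P = 1/f = 2.179 D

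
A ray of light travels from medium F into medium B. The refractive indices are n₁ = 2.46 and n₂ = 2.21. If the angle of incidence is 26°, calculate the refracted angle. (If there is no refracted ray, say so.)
sin θ₂ = (n₁/n₂)·sin θ₁ = 0.488 → θ₂ = 29.21°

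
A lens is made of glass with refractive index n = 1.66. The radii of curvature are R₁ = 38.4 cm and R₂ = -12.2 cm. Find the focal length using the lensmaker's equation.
1/f = (n − 1)(1/R₁ − 1/R₂) → f = 14.03 cm (converging lens)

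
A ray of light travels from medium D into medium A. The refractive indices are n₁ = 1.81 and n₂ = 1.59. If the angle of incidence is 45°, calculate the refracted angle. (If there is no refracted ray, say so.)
sin θ₂ = (n₁/n₂)·sin θ₁ = 0.8049 → θ₂ = 53.6°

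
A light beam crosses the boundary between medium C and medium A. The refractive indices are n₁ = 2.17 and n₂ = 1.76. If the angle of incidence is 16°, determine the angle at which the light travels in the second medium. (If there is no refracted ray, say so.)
sin θ₂ = (n₁/n₂)·sin θ₁ = 0.3398 → θ₂ = 19.87°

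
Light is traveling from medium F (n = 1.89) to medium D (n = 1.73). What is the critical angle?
θc = arcsin(n₂/n₁) = 66.25°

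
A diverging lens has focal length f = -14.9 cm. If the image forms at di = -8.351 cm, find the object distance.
1/do = 1/f − 1/di → do = 19 cm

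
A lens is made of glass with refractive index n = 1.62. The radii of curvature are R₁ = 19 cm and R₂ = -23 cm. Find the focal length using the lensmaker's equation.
1/f = (n − 1)(1/R₁ − 1/R₂) → f = 16.78 cm (converging lens)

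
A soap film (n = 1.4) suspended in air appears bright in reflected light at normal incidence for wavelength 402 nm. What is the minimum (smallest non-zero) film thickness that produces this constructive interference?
2nt = (m − ½)λ with m = 1 → t = (m − ½)λ/(2n) = 71.79 nm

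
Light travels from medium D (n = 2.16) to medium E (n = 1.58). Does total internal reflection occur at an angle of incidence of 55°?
θc = arcsin(n₂/n₁) = 47.01°; 55° > θc, so yes — total internal reflection.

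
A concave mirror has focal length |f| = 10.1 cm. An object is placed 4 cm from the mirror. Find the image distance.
f = +10.1 cm (concave); 1/di = 1/f − 1/do → di = -6.623 cm (virtual image, behind mirror)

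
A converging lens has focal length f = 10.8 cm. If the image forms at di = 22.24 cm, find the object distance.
1/do = 1/f − 1/di → do = 21 cm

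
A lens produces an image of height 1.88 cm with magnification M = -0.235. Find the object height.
ho = |hi|/|M| = 8 cm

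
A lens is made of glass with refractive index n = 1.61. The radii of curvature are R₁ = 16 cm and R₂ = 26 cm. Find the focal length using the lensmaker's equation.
1/f = (n − 1)(1/R₁ − 1/R₂) → f = 68.2 cm (converging lens)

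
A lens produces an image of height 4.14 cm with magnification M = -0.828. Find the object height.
ho = |hi|/|M| = 5 cm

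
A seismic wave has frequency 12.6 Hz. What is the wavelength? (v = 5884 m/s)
λ = v/f = 467 m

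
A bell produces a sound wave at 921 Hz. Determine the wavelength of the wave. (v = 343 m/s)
λ = v/f = 0.3724 m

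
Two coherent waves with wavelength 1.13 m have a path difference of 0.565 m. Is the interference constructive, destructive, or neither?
destructive — path difference = 0.5λ, an odd multiple of λ/2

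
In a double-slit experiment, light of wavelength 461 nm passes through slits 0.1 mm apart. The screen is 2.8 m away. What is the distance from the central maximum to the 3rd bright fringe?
y = mλL/d = 38.72 mm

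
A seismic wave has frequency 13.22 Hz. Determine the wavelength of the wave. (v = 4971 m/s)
λ = v/f = 376 m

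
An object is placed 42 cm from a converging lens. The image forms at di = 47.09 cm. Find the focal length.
1/f = 1/do + 1/di → f = 22.2 cm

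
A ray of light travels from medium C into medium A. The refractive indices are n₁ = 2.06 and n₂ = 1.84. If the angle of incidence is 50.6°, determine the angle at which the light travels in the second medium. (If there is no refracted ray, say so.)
sin θ₂ = (n₁/n₂)·sin θ₁ = 0.8651 → θ₂ = 59.9°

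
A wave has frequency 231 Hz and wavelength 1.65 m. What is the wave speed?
v = fλ = 381.1 m/s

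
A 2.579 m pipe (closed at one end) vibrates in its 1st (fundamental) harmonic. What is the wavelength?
λₙ = 4L/n = 10.32 m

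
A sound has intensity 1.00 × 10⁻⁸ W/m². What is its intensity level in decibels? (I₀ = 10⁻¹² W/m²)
β = 10·log₁₀(I/I₀) = 40 dB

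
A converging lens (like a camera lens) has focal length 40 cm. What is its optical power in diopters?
P = 1/f = 2.5 D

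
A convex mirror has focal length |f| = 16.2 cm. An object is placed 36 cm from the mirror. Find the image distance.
f = −16.2 cm (convex); 1/di = 1/f − 1/do → di = -11.17 cm (virtual image, behind mirror)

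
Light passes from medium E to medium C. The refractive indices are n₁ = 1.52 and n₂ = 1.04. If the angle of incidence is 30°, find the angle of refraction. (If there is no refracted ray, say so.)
sin θ₂ = (n₁/n₂)·sin θ₁ = 0.7308 → θ₂ = 46.95°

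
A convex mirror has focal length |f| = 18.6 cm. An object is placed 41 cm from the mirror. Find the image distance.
f = −18.6 cm (convex); 1/di = 1/f − 1/do → di = -12.8 cm (virtual image, behind mirror)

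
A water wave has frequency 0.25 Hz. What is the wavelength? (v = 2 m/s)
λ = v/f = 8 m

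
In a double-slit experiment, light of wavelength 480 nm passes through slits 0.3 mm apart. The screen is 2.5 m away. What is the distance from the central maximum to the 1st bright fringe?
y = mλL/d = 4 mm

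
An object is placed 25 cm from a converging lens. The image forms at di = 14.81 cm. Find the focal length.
1/f = 1/do + 1/di → f = 9.3 cm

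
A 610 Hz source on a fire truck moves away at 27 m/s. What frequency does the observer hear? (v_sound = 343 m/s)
f_obs = f·v/(v + v_s) = 565.5 Hz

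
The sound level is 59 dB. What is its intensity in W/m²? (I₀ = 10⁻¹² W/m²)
I = I₀·10^(β/10) = 7.94 × 10⁻⁷ W/m²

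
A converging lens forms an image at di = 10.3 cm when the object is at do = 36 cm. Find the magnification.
M = −di/do = -0.2861 (inverted image)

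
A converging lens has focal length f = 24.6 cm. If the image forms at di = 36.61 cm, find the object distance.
1/do = 1/f − 1/di → do = 74.99 cm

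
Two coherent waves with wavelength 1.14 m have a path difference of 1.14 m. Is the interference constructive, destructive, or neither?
constructive — path difference = 1λ, a whole number of wavelengths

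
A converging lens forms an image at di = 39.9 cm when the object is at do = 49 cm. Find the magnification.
M = −di/do = -0.8143 (inverted image)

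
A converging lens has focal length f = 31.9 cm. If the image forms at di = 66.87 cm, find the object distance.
1/do = 1/f − 1/di → do = 61 cm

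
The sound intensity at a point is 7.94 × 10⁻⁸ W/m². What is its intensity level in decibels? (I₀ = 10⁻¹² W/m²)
β = 10·log₁₀(I/I₀) = 49 dB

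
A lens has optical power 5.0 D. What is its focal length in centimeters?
f = 1/P = 20 cm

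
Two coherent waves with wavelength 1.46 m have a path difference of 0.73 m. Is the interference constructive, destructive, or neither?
destructive — path difference = 0.5λ, an odd multiple of λ/2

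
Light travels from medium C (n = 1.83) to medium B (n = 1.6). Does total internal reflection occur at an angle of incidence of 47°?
θc = arcsin(n₂/n₁) = 60.96°; 47° < θc, so no — the ray refracts.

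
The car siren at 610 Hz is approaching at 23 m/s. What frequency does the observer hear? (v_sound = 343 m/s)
f_obs = f·v/(v − v_s) = 653.8 Hz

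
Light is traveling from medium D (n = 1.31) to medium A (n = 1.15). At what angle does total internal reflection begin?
θc = arcsin(n₂/n₁) = 61.39°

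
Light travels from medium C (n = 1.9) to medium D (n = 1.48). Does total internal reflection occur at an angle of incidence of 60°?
θc = arcsin(n₂/n₁) = 51.16°; 60° > θc, so yes — total internal reflection.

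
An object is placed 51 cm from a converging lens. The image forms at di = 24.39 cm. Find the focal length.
1/f = 1/do + 1/di → f = 16.5 cm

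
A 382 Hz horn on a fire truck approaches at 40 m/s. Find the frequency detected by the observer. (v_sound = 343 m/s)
f_obs = f·v/(v − v_s) = 432.4 Hz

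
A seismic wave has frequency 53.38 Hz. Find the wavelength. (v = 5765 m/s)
λ = v/f = 108 m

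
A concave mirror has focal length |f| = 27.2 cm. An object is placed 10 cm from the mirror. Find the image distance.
f = +27.2 cm (concave); 1/di = 1/f − 1/do → di = -15.81 cm (virtual image, behind mirror)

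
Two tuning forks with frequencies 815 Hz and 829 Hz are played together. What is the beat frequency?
14 Hz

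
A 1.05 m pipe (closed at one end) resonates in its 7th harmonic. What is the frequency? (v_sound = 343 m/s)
fₙ = nv/(4L) = 571.7 Hz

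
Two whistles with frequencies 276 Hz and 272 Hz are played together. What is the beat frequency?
4 Hz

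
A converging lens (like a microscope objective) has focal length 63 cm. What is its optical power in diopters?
P = 1/f = 1.587 D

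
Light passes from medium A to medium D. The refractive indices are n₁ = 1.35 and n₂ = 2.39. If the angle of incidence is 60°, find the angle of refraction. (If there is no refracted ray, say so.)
sin θ₂ = (n₁/n₂)·sin θ₁ = 0.4892 → θ₂ = 29.29°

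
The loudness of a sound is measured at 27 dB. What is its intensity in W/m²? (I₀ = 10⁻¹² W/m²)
I = I₀·10^(β/10) = 5.01 × 10⁻¹⁰ W/m²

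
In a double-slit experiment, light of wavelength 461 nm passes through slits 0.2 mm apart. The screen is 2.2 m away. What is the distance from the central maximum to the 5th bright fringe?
y = mλL/d = 25.36 mm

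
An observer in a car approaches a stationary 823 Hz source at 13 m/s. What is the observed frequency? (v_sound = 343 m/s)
f_obs = f·(v + v_o)/v = 854.2 Hz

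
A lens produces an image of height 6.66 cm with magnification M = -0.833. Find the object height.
ho = |hi|/|M| = 7.995 cm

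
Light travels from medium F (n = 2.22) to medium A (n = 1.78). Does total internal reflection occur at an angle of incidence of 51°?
θc = arcsin(n₂/n₁) = 53.3°; 51° < θc, so no — the ray refracts.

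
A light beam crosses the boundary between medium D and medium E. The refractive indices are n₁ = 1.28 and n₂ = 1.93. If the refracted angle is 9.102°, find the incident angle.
sin θ₁ = (n₂/n₁)·sin θ₂ → θ₁ = 13.8°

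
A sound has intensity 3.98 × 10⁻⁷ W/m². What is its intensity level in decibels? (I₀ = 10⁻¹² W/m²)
β = 10·log₁₀(I/I₀) = 56 dB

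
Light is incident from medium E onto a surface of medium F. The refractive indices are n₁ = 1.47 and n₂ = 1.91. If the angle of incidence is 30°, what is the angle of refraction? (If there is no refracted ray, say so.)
sin θ₂ = (n₁/n₂)·sin θ₁ = 0.3848 → θ₂ = 22.63°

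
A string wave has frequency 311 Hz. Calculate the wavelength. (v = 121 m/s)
λ = v/f = 0.3891 m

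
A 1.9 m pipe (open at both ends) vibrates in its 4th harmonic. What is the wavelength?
λₙ = 2L/n = 0.95 m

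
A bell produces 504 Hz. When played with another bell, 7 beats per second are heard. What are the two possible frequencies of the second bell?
f₂ = 504 ± 7 Hz → 511 Hz or 497 Hz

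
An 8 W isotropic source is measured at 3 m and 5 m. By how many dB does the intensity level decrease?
Δβ = 20·log₁₀(r₂/r₁) = 4.437 dB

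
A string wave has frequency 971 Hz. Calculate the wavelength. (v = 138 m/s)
λ = v/f = 0.1421 m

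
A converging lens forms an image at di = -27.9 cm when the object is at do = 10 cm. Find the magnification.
M = −di/do = 2.79 (upright image)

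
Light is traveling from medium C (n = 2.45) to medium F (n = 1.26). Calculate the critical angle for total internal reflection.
θc = arcsin(n₂/n₁) = 30.95°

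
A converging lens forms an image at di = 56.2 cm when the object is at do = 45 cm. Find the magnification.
M = −di/do = -1.249 (inverted image)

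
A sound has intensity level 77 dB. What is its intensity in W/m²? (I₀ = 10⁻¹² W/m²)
I = I₀·10^(β/10) = 5.01 × 10⁻⁵ W/m²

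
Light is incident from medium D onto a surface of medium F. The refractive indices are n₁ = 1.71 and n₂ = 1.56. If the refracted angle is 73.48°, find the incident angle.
sin θ₁ = (n₂/n₁)·sin θ₂ → θ₁ = 61°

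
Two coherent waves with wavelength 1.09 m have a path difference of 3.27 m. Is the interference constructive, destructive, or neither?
constructive — path difference = 3λ, a whole number of wavelengths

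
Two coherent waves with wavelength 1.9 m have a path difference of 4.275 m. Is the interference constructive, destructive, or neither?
neither (partial) — path difference = 2.25λ, neither a whole number of wavelengths nor an odd multiple of λ/2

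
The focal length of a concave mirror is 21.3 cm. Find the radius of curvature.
R = 2|f| = 42.6 cm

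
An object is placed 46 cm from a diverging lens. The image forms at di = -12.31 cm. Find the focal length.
1/f = 1/do + 1/di → f = -16.81 cm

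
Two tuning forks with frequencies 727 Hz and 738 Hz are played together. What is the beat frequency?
11 Hz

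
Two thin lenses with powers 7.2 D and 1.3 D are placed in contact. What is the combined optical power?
P_total = P₁ + P₂ = 8.5 D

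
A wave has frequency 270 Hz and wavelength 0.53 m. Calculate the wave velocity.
v = fλ = 143.1 m/s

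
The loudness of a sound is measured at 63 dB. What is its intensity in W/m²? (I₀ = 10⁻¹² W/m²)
I = I₀·10^(β/10) = 2.00 × 10⁻⁶ W/m²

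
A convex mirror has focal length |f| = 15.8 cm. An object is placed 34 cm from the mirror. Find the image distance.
f = −15.8 cm (convex); 1/di = 1/f − 1/do → di = -10.79 cm (virtual image, behind mirror)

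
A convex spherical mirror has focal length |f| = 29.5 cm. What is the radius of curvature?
R = 2|f| = 59 cm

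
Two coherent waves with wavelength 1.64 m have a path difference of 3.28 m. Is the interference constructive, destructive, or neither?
constructive — path difference = 2λ, a whole number of wavelengths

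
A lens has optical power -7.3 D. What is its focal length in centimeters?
f = 1/P = -13.7 cm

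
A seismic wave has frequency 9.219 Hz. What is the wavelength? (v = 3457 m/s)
λ = v/f = 375 m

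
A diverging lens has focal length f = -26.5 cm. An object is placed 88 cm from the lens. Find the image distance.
1/di = 1/f − 1/do → di = -20.37 cm (virtual image)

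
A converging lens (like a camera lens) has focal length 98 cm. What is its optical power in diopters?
P = 1/f = 1.02 D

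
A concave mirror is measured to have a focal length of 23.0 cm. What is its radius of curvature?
R = 2|f| = 46 cm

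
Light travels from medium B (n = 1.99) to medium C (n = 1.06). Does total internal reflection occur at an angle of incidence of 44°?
θc = arcsin(n₂/n₁) = 32.19°; 44° > θc, so yes — total internal reflection.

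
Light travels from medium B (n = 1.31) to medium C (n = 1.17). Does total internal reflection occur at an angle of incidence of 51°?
θc = arcsin(n₂/n₁) = 63.27°; 51° < θc, so no — the ray refracts.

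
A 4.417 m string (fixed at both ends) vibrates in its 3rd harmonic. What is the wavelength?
λₙ = 2L/n = 2.945 m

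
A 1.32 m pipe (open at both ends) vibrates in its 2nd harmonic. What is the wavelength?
λₙ = 2L/n = 1.32 m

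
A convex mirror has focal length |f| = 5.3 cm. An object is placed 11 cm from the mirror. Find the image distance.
f = −5.3 cm (convex); 1/di = 1/f − 1/do → di = -3.577 cm (virtual image, behind mirror)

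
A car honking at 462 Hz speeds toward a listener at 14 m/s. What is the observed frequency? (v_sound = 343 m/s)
f_obs = f·v/(v − v_s) = 481.7 Hz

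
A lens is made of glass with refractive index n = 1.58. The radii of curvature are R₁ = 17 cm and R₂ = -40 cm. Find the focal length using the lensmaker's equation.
1/f = (n − 1)(1/R₁ − 1/R₂) → f = 20.57 cm (converging lens)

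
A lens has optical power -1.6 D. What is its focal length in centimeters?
f = 1/P = -62.5 cm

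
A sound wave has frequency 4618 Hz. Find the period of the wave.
T = 1/f = 2.165 × 10⁻⁴ s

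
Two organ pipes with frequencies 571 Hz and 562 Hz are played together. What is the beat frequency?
9 Hz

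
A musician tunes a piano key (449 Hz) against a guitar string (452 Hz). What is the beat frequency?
3 Hz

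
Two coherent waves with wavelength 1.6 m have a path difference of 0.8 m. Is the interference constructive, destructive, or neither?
destructive — path difference = 0.5λ, an odd multiple of λ/2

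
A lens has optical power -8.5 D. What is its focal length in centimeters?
f = 1/P = -11.76 cm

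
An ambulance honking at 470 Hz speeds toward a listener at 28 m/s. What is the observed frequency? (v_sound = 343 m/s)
f_obs = f·v/(v − v_s) = 511.8 Hz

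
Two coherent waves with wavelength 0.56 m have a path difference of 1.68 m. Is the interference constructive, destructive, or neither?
constructive — path difference = 3λ, a whole number of wavelengths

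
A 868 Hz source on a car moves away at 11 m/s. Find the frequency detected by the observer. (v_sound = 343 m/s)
f_obs = f·v/(v + v_s) = 841 Hz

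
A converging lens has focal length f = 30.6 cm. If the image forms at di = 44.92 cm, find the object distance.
1/do = 1/f − 1/di → do = 95.99 cm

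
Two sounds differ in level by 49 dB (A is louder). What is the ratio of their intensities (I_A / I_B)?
I_A/I_B = 10^(Δβ/10) = 79430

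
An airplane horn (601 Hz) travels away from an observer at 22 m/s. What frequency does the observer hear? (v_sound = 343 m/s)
f_obs = f·v/(v + v_s) = 564.8 Hz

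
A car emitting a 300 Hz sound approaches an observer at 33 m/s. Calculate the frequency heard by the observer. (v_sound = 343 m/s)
f_obs = f·v/(v − v_s) = 331.9 Hz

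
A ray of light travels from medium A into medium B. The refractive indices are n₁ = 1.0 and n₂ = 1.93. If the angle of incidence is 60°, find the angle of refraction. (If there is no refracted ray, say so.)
sin θ₂ = (n₁/n₂)·sin θ₁ = 0.4487 → θ₂ = 26.66°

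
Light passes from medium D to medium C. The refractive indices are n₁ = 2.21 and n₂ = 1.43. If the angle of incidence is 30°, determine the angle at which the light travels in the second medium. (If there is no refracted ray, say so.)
sin θ₂ = (n₁/n₂)·sin θ₁ = 0.7727 → θ₂ = 50.6°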